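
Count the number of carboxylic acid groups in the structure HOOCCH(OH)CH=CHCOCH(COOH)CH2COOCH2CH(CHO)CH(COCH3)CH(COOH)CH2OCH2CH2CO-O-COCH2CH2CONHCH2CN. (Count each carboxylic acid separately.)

3

Reading the structure from left to right:
  HOOC: –COOH: carbonyl C bonded to –OH and C → carboxylic acid (the –OH is not a separate alcohol).
  CH(OH): –OH on an sp³ carbon → alcohol (secondary).
  CH=CH: C=C double bond → alkene.
  CO: –C(=O)– with carbon on both sides → ketone.
  CH(COOH): pendant –COOH: carbonyl C bonded to C and –OH → carboxylic acid.
  CH2COOCH2: –C(=O)–O–C with C on the carbonyl side → ester.
  CH(CHO): pendant –CHO: carbonyl C bonded to C and H → aldehyde.
  CH(COCH3): pendant –COCH3: carbonyl C bonded to two carbons → ketone.
  CH(COOH): pendant –COOH: carbonyl C bonded to C and –OH → carboxylic acid.
  CH2OCH2: C–O–C with sp³ carbons on both sides and no adjacent C=O → ether.
  CH2CO-O-COCH2: two acyl groups sharing one oxygen, –C(=O)–O–C(=O)– → anhydride.
  CH2CONHCH2: –C(=O)–N– linkage → amide (the N is not an amine).
  CN: –C≡N: carbon triple-bonded to nitrogen → nitrile.
Carboxylic acid appears at: HOOC, CH(COOH), CH(COOH) → 3.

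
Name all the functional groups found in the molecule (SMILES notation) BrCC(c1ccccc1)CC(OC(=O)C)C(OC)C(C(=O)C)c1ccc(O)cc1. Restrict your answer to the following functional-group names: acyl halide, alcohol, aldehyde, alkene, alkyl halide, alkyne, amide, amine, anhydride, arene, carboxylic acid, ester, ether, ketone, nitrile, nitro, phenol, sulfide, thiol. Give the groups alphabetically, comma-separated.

Working along the chain:
  BrCH2: halogen on an sp³ carbon → alkyl halide.
  CH(C6H5): pendant –C6H5: benzene ring → arene.
  CH(OCOCH3): pendant –OC(=O)CH3: an acyloxy group → ester.
  CH(OCH3): pendant –OCH3: C–O–C with sp³ C, no adjacent C=O → ether.
  CH(COCH3): pendant –COCH3: carbonyl C bonded to two carbons → ketone.
  C6H4OH: –OH attached directly to an aromatic ring → phenol (not alcohol); the ring itself is an arene.

alkyl halide, arene, ester, ether, ketone, phenol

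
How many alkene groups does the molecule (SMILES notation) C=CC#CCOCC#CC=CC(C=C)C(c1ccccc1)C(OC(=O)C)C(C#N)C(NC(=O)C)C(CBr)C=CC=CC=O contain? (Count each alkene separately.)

C=C double bond → alkene.
C≡C triple bond → alkyne.
C–O–C with sp³ carbons on both sides and no adjacent C=O → ether.
C≡C triple bond → alkyne.
C=C double bond → alkene.
pendant –CH=CH2: C=C double bond → alkene.
pendant –C6H5: benzene ring → arene.
pendant –OC(=O)CH3: an acyloxy group → ester.
pendant –C≡N: nitrile.
pendant –NHC(=O)CH3: N bonded to a carbonyl → amide (not amine).
pendant –CH2X: halogen on sp³ carbon → alkyl halide.
C=C double bond → alkene.
C=C double bond → alkene.
terminal –CHO: carbonyl C bonded to H and C → aldehyde.
Alkene appears at: CH2=CH, CH=CH, CH(CH=CH2), CH=CH, CH=CH → 5.

5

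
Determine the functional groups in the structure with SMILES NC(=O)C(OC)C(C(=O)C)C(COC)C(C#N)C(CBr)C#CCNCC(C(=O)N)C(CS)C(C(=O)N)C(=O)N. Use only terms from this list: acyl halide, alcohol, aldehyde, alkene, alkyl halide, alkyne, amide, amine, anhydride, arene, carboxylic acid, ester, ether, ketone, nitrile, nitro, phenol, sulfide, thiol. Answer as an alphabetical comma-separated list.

Reading the structure from left to right:
  H2NCO: –C(=O)NH2: carbonyl C bonded to C and to N → amide (the N is not a separate amine).
  CH(OCH3): pendant –OCH3: C–O–C with sp³ C, no adjacent C=O → ether.
  CH(COCH3): pendant –COCH3: carbonyl C bonded to two carbons → ketone.
  CH(CH2OCH3): pendant –CH2OCH3: C–O–C linkage → ether.
  CH(CN): pendant –C≡N: nitrile.
  CH(CH2Br): pendant –CH2X: halogen on sp³ carbon → alkyl halide.
  C≡C: C≡C triple bond → alkyne.
  CH2NHCH2: C–N–C with sp³ carbons and no adjacent C=O → amine (secondary).
  CH(CONH2): pendant –CONH2: carbonyl C bonded to C and N → amide.
  CH(CH2SH): pendant –CH2SH → thiol.
  CH(CONH2): pendant –CONH2: carbonyl C bonded to C and N → amide.
  CONH2: –C(=O)NH2: carbonyl C bonded to C and to N → amide (the N is not a separate amine).

alkyl halide, alkyne, amide, amine, ether, ketone, nitrile, thiol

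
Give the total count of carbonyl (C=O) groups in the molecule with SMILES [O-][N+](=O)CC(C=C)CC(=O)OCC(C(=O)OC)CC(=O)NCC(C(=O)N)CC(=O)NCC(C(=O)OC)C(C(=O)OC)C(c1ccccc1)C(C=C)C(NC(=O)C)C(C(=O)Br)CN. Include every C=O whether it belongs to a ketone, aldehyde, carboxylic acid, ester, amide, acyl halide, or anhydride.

9

CH2COOCH2: ester, 1 C=O (running total 1).
CH(COOCH3): ester, 1 C=O (running total 2).
CH2CONHCH2: amide, 1 C=O (running total 3).
CH(CONH2): amide, 1 C=O (running total 4).
CH2CONHCH2: amide, 1 C=O (running total 5).
CH(COOCH3): ester, 1 C=O (running total 6).
CH(COOCH3): ester, 1 C=O (running total 7).
CH(NHCOCH3): amide, 1 C=O (running total 8).
CH(COBr): acyl halide, 1 C=O (running total 9).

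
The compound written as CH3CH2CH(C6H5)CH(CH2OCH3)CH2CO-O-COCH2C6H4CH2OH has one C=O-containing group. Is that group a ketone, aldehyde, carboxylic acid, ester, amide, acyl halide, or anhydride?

The carbonyl is in the CH2CO-O-COCH2 segment: two acyl groups sharing one oxygen, –C(=O)–O–C(=O)– → anhydride.

anhydride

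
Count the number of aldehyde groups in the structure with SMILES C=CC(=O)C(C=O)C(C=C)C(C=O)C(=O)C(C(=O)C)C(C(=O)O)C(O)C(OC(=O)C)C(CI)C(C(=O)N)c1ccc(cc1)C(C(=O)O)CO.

2

Taking each segment in turn:
  CH2=CH: C=C double bond → alkene.
  CO: –C(=O)– with carbon on both sides → ketone.
  CH(CHO): pendant –CHO: carbonyl C bonded to C and H → aldehyde.
  CH(CH=CH2): pendant –CH=CH2: C=C double bond → alkene.
  CH(CHO): pendant –CHO: carbonyl C bonded to C and H → aldehyde.
  CO: –C(=O)– with carbon on both sides → ketone.
  CH(COCH3): pendant –COCH3: carbonyl C bonded to two carbons → ketone.
  CH(COOH): pendant –COOH: carbonyl C bonded to C and –OH → carboxylic acid.
  CH(OH): –OH on an sp³ carbon → alcohol (secondary).
  CH(OCOCH3): pendant –OC(=O)CH3: an acyloxy group → ester.
  CH(CH2I): pendant –CH2X: halogen on sp³ carbon → alkyl halide.
  CH(CONH2): pendant –CONH2: carbonyl C bonded to C and N → amide.
  C6H4: para-disubstituted benzene ring → arene.
  CH(COOH): pendant –COOH: carbonyl C bonded to C and –OH → carboxylic acid.
  CH2OH: –OH on an sp³ carbon → alcohol.
Aldehyde appears at: CH(CHO), CH(CHO) → 2.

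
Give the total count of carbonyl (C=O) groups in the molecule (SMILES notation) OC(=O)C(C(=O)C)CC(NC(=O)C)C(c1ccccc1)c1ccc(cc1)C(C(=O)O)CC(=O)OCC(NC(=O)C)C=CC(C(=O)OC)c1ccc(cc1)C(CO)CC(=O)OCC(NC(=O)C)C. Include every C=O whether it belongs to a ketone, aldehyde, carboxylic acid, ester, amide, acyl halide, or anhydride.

9

HOOC: carboxylic acid, 1 C=O (running total 1).
CH(COCH3): ketone, 1 C=O (running total 2).
CH(NHCOCH3): amide, 1 C=O (running total 3).
CH(COOH): carboxylic acid, 1 C=O (running total 4).
CH2COOCH2: ester, 1 C=O (running total 5).
CH(NHCOCH3): amide, 1 C=O (running total 6).
CH(COOCH3): ester, 1 C=O (running total 7).
CH2COOCH2: ester, 1 C=O (running total 8).
CH(NHCOCH3): amide, 1 C=O (running total 9).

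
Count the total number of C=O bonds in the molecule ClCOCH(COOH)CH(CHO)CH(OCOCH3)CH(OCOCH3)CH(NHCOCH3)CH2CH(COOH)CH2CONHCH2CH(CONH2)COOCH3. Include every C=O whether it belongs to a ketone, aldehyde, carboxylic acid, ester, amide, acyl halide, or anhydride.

10

ClCO: acyl halide, 1 C=O (running total 1).
CH(COOH): carboxylic acid, 1 C=O (running total 2).
CH(CHO): aldehyde, 1 C=O (running total 3).
CH(OCOCH3): ester, 1 C=O (running total 4).
CH(OCOCH3): ester, 1 C=O (running total 5).
CH(NHCOCH3): amide, 1 C=O (running total 6).
CH(COOH): carboxylic acid, 1 C=O (running total 7).
CH2CONHCH2: amide, 1 C=O (running total 8).
CH(CONH2): amide, 1 C=O (running total 9).
COOCH3: ester, 1 C=O (running total 10).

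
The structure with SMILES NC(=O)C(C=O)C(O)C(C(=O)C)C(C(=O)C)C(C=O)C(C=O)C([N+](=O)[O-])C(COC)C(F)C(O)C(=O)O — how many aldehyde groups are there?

Working along the chain:
  H2NCO: –C(=O)NH2: carbonyl C bonded to C and to N → amide (the N is not a separate amine).
  CH(CHO): pendant –CHO: carbonyl C bonded to C and H → aldehyde.
  CH(OH): –OH on an sp³ carbon → alcohol (secondary).
  CH(COCH3): pendant –COCH3: carbonyl C bonded to two carbons → ketone.
  CH(COCH3): pendant –COCH3: carbonyl C bonded to two carbons → ketone.
  CH(CHO): pendant –CHO: carbonyl C bonded to C and H → aldehyde.
  CH(CHO): pendant –CHO: carbonyl C bonded to C and H → aldehyde.
  CH(NO2): –NO2 on an sp³ carbon → nitro (the N=O is not a carbonyl).
  CH(CH2OCH3): pendant –CH2OCH3: C–O–C linkage → ether.
  CH(F): halogen on an sp³ carbon → alkyl halide.
  CH(OH): –OH on an sp³ carbon → alcohol (secondary).
  COOH: –COOH: carbonyl C bonded to –OH and C → carboxylic acid (the –OH is not a separate alcohol).
Aldehyde appears at: CH(CHO), CH(CHO), CH(CHO) → 3.

3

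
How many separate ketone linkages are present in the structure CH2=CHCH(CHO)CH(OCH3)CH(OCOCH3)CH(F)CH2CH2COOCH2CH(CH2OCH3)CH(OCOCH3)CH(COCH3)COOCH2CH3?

1

C=C double bond → alkene.
pendant –CHO: carbonyl C bonded to C and H → aldehyde.
pendant –OCH3: C–O–C with sp³ C, no adjacent C=O → ether.
pendant –OC(=O)CH3: an acyloxy group → ester.
halogen on an sp³ carbon → alkyl halide.
–C(=O)–O–C with C on the carbonyl side → ester.
pendant –CH2OCH3: C–O–C linkage → ether.
pendant –OC(=O)CH3: an acyloxy group → ester.
pendant –COCH3: carbonyl C bonded to two carbons → ketone.
–C(=O)OCH2CH3: carbonyl C bonded to C and to –OEt → ester.
Ketone appears at: CH(COCH3) → 1.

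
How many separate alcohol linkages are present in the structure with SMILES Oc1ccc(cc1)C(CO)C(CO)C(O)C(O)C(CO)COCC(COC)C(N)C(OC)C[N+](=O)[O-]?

–OH attached directly to an aromatic ring → phenol (not alcohol); the ring itself is an arene.
pendant –CH2OH on an sp³ backbone C → alcohol.
pendant –CH2OH on an sp³ backbone C → alcohol.
–OH on an sp³ carbon → alcohol (secondary).
–OH on an sp³ carbon → alcohol (secondary).
pendant –CH2OH on an sp³ backbone C → alcohol.
C–O–C with sp³ carbons on both sides and no adjacent C=O → ether.
pendant –CH2OCH3: C–O–C linkage → ether.
–NH2 on an sp³ carbon with no adjacent C=O → amine.
pendant –OCH3: C–O–C with sp³ C, no adjacent C=O → ether.
–NO2 on carbon → nitro group.
Alcohol appears at: CH(CH2OH), CH(CH2OH), CH(OH), CH(OH), CH(CH2OH) → 5.

5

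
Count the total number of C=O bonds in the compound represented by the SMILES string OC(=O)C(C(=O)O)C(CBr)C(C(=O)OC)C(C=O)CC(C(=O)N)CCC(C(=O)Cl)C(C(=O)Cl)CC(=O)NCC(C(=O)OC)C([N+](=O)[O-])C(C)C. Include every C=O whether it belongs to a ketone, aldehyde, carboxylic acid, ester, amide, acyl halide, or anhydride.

9

HOOC: carboxylic acid, 1 C=O (running total 1).
CH(COOH): carboxylic acid, 1 C=O (running total 2).
CH(COOCH3): ester, 1 C=O (running total 3).
CH(CHO): aldehyde, 1 C=O (running total 4).
CH(CONH2): amide, 1 C=O (running total 5).
CH(COCl): acyl halide, 1 C=O (running total 6).
CH(COCl): acyl halide, 1 C=O (running total 7).
CH2CONHCH2: amide, 1 C=O (running total 8).
CH(COOCH3): ester, 1 C=O (running total 9).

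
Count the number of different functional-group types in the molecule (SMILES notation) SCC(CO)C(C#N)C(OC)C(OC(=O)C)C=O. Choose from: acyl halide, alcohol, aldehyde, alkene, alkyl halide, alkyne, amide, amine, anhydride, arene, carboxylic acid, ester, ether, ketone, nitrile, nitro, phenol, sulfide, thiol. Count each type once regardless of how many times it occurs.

Taking each segment in turn:
  HSCH2: –SH on an sp³ carbon → thiol.
  CH(CH2OH): pendant –CH2OH on an sp³ backbone C → alcohol.
  CH(CN): pendant –C≡N: nitrile.
  CH(OCH3): pendant –OCH3: C–O–C with sp³ C, no adjacent C=O → ether.
  CH(OCOCH3): pendant –OC(=O)CH3: an acyloxy group → ester.
  CHO: terminal –CHO: carbonyl C bonded to H and C → aldehyde.
Distinct types present: alcohol, aldehyde, ester, ether, nitrile, thiol.

6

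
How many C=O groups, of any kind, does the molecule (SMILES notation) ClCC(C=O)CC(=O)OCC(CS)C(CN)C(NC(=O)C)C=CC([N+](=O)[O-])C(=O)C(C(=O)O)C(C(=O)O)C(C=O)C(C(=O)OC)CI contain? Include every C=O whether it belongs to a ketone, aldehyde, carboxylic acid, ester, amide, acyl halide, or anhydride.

8

CH(CHO): aldehyde, 1 C=O (running total 1).
CH2COOCH2: ester, 1 C=O (running total 2).
CH(NHCOCH3): amide, 1 C=O (running total 3).
CO: ketone, 1 C=O (running total 4).
CH(COOH): carboxylic acid, 1 C=O (running total 5).
CH(COOH): carboxylic acid, 1 C=O (running total 6).
CH(CHO): aldehyde, 1 C=O (running total 7).
CH(COOCH3): ester, 1 C=O (running total 8).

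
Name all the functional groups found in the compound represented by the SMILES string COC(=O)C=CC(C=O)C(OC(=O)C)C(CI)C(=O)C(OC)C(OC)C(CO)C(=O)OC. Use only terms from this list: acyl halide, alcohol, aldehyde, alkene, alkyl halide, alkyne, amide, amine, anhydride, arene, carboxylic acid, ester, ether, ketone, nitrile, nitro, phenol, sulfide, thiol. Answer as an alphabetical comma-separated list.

CH3O–C(=O)–: carbonyl C bonded to C and to –OCH3 → ester (not ketone + ether).
C=C double bond → alkene.
pendant –CHO: carbonyl C bonded to C and H → aldehyde.
pendant –OC(=O)CH3: an acyloxy group → ester.
pendant –CH2X: halogen on sp³ carbon → alkyl halide.
–C(=O)– with carbon on both sides → ketone.
pendant –OCH3: C–O–C with sp³ C, no adjacent C=O → ether.
pendant –OCH3: C–O–C with sp³ C, no adjacent C=O → ether.
pendant –CH2OH on an sp³ backbone C → alcohol.
–C(=O)OCH3: carbonyl C bonded to C and to –OCH3 → ester (not ketone + ether).

alcohol, aldehyde, alkene, alkyl halide, ester, ether, ketone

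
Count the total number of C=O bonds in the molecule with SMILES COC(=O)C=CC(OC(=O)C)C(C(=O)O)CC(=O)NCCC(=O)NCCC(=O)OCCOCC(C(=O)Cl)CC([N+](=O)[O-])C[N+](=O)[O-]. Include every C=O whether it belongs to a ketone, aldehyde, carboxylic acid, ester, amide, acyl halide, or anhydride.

7

CH3OOC: ester, 1 C=O (running total 1).
CH(OCOCH3): ester, 1 C=O (running total 2).
CH(COOH): carboxylic acid, 1 C=O (running total 3).
CH2CONHCH2: amide, 1 C=O (running total 4).
CH2CONHCH2: amide, 1 C=O (running total 5).
CH2COOCH2: ester, 1 C=O (running total 6).
CH(COCl): acyl halide, 1 C=O (running total 7).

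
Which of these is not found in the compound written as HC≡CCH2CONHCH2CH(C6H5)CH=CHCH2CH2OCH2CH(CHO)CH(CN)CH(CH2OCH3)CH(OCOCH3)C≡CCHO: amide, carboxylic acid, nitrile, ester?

carboxylic acid

ester: present (CH(OCOCH3) — pendant –OC(=O)CH3: an acyloxy group → ester).
nitrile: present (CH(CN) — pendant –C≡N: nitrile).
amide: present (CH2CONHCH2 — –C(=O)–N– linkage → amide (the N is not an amine)).
carboxylic acid: absent. In CH(OCOCH3), the acyl oxygen is bonded to carbon (–O–C), not to H, so this is an ester. In CH2CONHCH2, the carbonyl is bonded to nitrogen, not to –OH; that is an amide.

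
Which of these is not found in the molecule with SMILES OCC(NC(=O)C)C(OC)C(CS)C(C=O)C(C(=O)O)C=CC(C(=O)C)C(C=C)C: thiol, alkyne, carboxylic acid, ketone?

alkyne

thiol: present (CH(CH2SH) — pendant –CH2SH → thiol).
carboxylic acid: present (CH(COOH) — pendant –COOH: carbonyl C bonded to C and –OH → carboxylic acid).
ketone: present (CH(COCH3) — pendant –COCH3: carbonyl C bonded to two carbons → ketone).
alkyne: no segment matches this pattern.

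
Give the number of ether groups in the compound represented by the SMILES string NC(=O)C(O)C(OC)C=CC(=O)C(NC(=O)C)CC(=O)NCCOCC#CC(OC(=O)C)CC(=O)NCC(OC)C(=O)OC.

3

–C(=O)NH2: carbonyl C bonded to C and to N → amide (the N is not a separate amine).
–OH on an sp³ carbon → alcohol (secondary).
pendant –OCH3: C–O–C with sp³ C, no adjacent C=O → ether.
C=C double bond → alkene.
–C(=O)– with carbon on both sides → ketone.
pendant –NHC(=O)CH3: N bonded to a carbonyl → amide (not amine).
–C(=O)–N– linkage → amide (the N is not an amine).
C–O–C with sp³ carbons on both sides and no adjacent C=O → ether.
C≡C triple bond → alkyne.
pendant –OC(=O)CH3: an acyloxy group → ester.
–C(=O)–N– linkage → amide (the N is not an amine).
pendant –OCH3: C–O–C with sp³ C, no adjacent C=O → ether.
–C(=O)OCH3: carbonyl C bonded to C and to –OCH3 → ester (not ketone + ether).
Ether appears at: CH(OCH3), CH2OCH2, CH(OCH3) → 3.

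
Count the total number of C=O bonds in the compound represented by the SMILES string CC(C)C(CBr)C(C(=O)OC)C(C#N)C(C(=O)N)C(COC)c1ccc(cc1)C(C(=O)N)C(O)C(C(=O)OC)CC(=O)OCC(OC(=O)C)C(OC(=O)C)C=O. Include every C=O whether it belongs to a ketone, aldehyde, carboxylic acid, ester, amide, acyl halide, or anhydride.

CH(COOCH3): ester, 1 C=O (running total 1).
CH(CONH2): amide, 1 C=O (running total 2).
CH(CONH2): amide, 1 C=O (running total 3).
CH(COOCH3): ester, 1 C=O (running total 4).
CH2COOCH2: ester, 1 C=O (running total 5).
CH(OCOCH3): ester, 1 C=O (running total 6).
CH(OCOCH3): ester, 1 C=O (running total 7).
CHO: aldehyde, 1 C=O (running total 8).

8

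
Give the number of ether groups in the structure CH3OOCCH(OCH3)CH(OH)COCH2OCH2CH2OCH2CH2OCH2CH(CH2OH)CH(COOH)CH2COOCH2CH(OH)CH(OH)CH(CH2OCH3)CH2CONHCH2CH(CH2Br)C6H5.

Working along the chain:
  CH3OOC: CH3O–C(=O)–: carbonyl C bonded to C and to –OCH3 → ester (not ketone + ether).
  CH(OCH3): pendant –OCH3: C–O–C with sp³ C, no adjacent C=O → ether.
  CH(OH): –OH on an sp³ carbon → alcohol (secondary).
  CO: –C(=O)– with carbon on both sides → ketone.
  CH2OCH2: C–O–C with sp³ carbons on both sides and no adjacent C=O → ether.
  CH2OCH2: C–O–C with sp³ carbons on both sides and no adjacent C=O → ether.
  CH2OCH2: C–O–C with sp³ carbons on both sides and no adjacent C=O → ether.
  CH(CH2OH): pendant –CH2OH on an sp³ backbone C → alcohol.
  CH(COOH): pendant –COOH: carbonyl C bonded to C and –OH → carboxylic acid.
  CH2COOCH2: –C(=O)–O–C with C on the carbonyl side → ester.
  CH(OH): –OH on an sp³ carbon → alcohol (secondary).
  CH(OH): –OH on an sp³ carbon → alcohol (secondary).
  CH(CH2OCH3): pendant –CH2OCH3: C–O–C linkage → ether.
  CH2CONHCH2: –C(=O)–N– linkage → amide (the N is not an amine).
  CH(CH2Br): pendant –CH2X: halogen on sp³ carbon → alkyl halide.
  C6H5: –C6H5 phenyl ring → arene.
Ether appears at: CH(OCH3), CH2OCH2, CH2OCH2, CH2OCH2, CH(CH2OCH3) → 5.

5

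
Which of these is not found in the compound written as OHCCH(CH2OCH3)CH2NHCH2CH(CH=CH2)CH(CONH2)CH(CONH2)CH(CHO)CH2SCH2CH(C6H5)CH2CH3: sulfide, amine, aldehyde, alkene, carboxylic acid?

amine: present (CH2NHCH2 — C–N–C with sp³ carbons and no adjacent C=O → amine (secondary)).
aldehyde: present (OHC — terminal –CHO: carbonyl C bonded to H and C → aldehyde).
sulfide: present (CH2SCH2 — C–S–C linkage → sulfide (thioether)).
alkene: present (CH(CH=CH2) — pendant –CH=CH2: C=C double bond → alkene).
carboxylic acid: absent. In CH(CONH2), the carbonyl is bonded to nitrogen, not to –OH; that is an amide.

carboxylic acid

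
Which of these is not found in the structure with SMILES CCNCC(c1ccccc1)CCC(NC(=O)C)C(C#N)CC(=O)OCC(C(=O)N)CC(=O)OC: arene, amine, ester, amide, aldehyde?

ester: present (CH2COOCH2 — –C(=O)–O–C with C on the carbonyl side → ester).
amide: present (CH(NHCOCH3) — pendant –NHC(=O)CH3: N bonded to a carbonyl → amide (not amine)).
amine: present (CH2NHCH2 — C–N–C with sp³ carbons and no adjacent C=O → amine (secondary)).
arene: present (CH(C6H5) — pendant –C6H5: benzene ring → arene).
aldehyde: no segment matches this pattern.

aldehyde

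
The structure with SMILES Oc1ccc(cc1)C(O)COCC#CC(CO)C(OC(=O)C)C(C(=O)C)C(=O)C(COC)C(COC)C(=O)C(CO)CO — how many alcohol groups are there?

4

–OH attached directly to an aromatic ring → phenol (not alcohol); the ring itself is an arene.
–OH on an sp³ carbon → alcohol (secondary).
C–O–C with sp³ carbons on both sides and no adjacent C=O → ether.
C≡C triple bond → alkyne.
pendant –CH2OH on an sp³ backbone C → alcohol.
pendant –OC(=O)CH3: an acyloxy group → ester.
pendant –COCH3: carbonyl C bonded to two carbons → ketone.
–C(=O)– with carbon on both sides → ketone.
pendant –CH2OCH3: C–O–C linkage → ether.
pendant –CH2OCH3: C–O–C linkage → ether.
–C(=O)– with carbon on both sides → ketone.
pendant –CH2OH on an sp³ backbone C → alcohol.
–OH on an sp³ carbon → alcohol.
Alcohol appears at: CH(OH), CH(CH2OH), CH(CH2OH), CH2OH → 4.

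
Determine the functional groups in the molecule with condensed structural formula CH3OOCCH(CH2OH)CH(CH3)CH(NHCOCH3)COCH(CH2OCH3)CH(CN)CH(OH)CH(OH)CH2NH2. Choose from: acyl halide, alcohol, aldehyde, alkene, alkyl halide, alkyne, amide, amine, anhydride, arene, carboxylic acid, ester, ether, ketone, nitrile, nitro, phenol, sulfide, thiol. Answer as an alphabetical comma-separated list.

Taking each segment in turn:
  CH3OOC: CH3O–C(=O)–: carbonyl C bonded to C and to –OCH3 → ester (not ketone + ether).
  CH(CH2OH): pendant –CH2OH on an sp³ backbone C → alcohol.
  CH(NHCOCH3): pendant –NHC(=O)CH3: N bonded to a carbonyl → amide (not amine).
  CO: –C(=O)– with carbon on both sides → ketone.
  CH(CH2OCH3): pendant –CH2OCH3: C–O–C linkage → ether.
  CH(CN): pendant –C≡N: nitrile.
  CH(OH): –OH on an sp³ carbon → alcohol (secondary).
  CH(OH): –OH on an sp³ carbon → alcohol (secondary).
  CH2NH2: –NH2 on an sp³ carbon with no adjacent C=O → amine.

alcohol, amide, amine, ester, ether, ketone, nitrile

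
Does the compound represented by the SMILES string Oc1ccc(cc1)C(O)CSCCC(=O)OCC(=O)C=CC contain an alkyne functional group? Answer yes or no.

–OH attached directly to an aromatic ring → phenol (not alcohol); the ring itself is an arene.
–OH on an sp³ carbon → alcohol (secondary).
C–S–C linkage → sulfide (thioether).
–C(=O)–O–C with C on the carbonyl side → ester.
–C(=O)– with carbon on both sides → ketone.
C=C double bond → alkene.
The groups actually present are: alcohol, alkene, arene, ester, ketone, phenol, sulfide.

no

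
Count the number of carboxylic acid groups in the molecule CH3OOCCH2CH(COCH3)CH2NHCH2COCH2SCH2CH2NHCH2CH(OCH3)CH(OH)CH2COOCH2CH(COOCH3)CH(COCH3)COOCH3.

0

Taking each segment in turn:
  CH3OOC: CH3O–C(=O)–: carbonyl C bonded to C and to –OCH3 → ester (not ketone + ether).
  CH(COCH3): pendant –COCH3: carbonyl C bonded to two carbons → ketone.
  CH2NHCH2: C–N–C with sp³ carbons and no adjacent C=O → amine (secondary).
  CO: –C(=O)– with carbon on both sides → ketone.
  CH2SCH2: C–S–C linkage → sulfide (thioether).
  CH2NHCH2: C–N–C with sp³ carbons and no adjacent C=O → amine (secondary).
  CH(OCH3): pendant –OCH3: C–O–C with sp³ C, no adjacent C=O → ether.
  CH(OH): –OH on an sp³ carbon → alcohol (secondary).
  CH2COOCH2: –C(=O)–O–C with C on the carbonyl side → ester.
  CH(COOCH3): pendant –COOCH3: carbonyl C bonded to C and –OCH3 → ester.
  CH(COCH3): pendant –COCH3: carbonyl C bonded to two carbons → ketone.
  COOCH3: –C(=O)OCH3: carbonyl C bonded to C and to –OCH3 → ester (not ketone + ether).
No segment is a carboxylic acid: CH3OOC is ester, not carboxylic acid; CH(OH) is alcohol, not carboxylic acid; CH2COOCH2 is ester, not carboxylic acid. → 0.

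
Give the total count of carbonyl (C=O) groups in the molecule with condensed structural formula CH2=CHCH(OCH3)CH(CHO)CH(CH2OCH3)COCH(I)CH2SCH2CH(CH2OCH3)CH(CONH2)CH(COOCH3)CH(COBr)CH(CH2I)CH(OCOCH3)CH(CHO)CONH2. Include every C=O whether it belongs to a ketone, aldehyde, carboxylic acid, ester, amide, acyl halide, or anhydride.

8

CH(CHO): aldehyde, 1 C=O (running total 1).
CO: ketone, 1 C=O (running total 2).
CH(CONH2): amide, 1 C=O (running total 3).
CH(COOCH3): ester, 1 C=O (running total 4).
CH(COBr): acyl halide, 1 C=O (running total 5).
CH(OCOCH3): ester, 1 C=O (running total 6).
CH(CHO): aldehyde, 1 C=O (running total 7).
CONH2: amide, 1 C=O (running total 8).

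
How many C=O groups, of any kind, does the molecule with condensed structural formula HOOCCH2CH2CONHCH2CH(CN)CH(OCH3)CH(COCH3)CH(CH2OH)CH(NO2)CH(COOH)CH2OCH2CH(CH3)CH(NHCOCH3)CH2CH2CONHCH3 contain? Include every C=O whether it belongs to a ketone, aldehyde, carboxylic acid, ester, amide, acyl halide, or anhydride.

6

HOOC: carboxylic acid, 1 C=O (running total 1).
CH2CONHCH2: amide, 1 C=O (running total 2).
CH(COCH3): ketone, 1 C=O (running total 3).
CH(COOH): carboxylic acid, 1 C=O (running total 4).
CH(NHCOCH3): amide, 1 C=O (running total 5).
CONHCH3: amide, 1 C=O (running total 6).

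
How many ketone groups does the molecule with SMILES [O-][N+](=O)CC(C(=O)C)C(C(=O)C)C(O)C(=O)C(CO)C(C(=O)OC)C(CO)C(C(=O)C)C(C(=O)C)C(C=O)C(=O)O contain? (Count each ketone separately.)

Reading the structure from left to right:
  O2NCH2: –NO2 on carbon → nitro group.
  CH(COCH3): pendant –COCH3: carbonyl C bonded to two carbons → ketone.
  CH(COCH3): pendant –COCH3: carbonyl C bonded to two carbons → ketone.
  CH(OH): –OH on an sp³ carbon → alcohol (secondary).
  CO: –C(=O)– with carbon on both sides → ketone.
  CH(CH2OH): pendant –CH2OH on an sp³ backbone C → alcohol.
  CH(COOCH3): pendant –COOCH3: carbonyl C bonded to C and –OCH3 → ester.
  CH(CH2OH): pendant –CH2OH on an sp³ backbone C → alcohol.
  CH(COCH3): pendant –COCH3: carbonyl C bonded to two carbons → ketone.
  CH(COCH3): pendant –COCH3: carbonyl C bonded to two carbons → ketone.
  CH(CHO): pendant –CHO: carbonyl C bonded to C and H → aldehyde.
  COOH: –COOH: carbonyl C bonded to –OH and C → carboxylic acid (the –OH is not a separate alcohol).
Ketone appears at: CH(COCH3), CH(COCH3), CO, CH(COCH3), CH(COCH3) → 5.

5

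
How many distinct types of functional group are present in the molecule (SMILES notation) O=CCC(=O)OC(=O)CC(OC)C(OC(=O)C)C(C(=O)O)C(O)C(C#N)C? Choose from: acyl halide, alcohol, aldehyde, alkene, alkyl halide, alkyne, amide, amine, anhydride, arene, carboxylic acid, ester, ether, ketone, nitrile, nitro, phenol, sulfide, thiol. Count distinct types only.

Reading the structure from left to right:
  OHC: terminal –CHO: carbonyl C bonded to H and C → aldehyde.
  CH2CO-O-COCH2: two acyl groups sharing one oxygen, –C(=O)–O–C(=O)– → anhydride.
  CH(OCH3): pendant –OCH3: C–O–C with sp³ C, no adjacent C=O → ether.
  CH(OCOCH3): pendant –OC(=O)CH3: an acyloxy group → ester.
  CH(COOH): pendant –COOH: carbonyl C bonded to C and –OH → carboxylic acid.
  CH(OH): –OH on an sp³ carbon → alcohol (secondary).
  CH(CN): pendant –C≡N: nitrile.
Distinct types present: alcohol, aldehyde, anhydride, carboxylic acid, ester, ether, nitrile.

7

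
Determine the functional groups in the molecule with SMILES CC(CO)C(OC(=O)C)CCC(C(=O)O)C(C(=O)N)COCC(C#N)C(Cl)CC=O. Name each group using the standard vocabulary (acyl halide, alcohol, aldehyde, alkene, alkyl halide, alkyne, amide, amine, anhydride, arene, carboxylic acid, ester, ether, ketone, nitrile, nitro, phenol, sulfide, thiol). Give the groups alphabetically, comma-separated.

pendant –CH2OH on an sp³ backbone C → alcohol.
pendant –OC(=O)CH3: an acyloxy group → ester.
pendant –COOH: carbonyl C bonded to C and –OH → carboxylic acid.
pendant –CONH2: carbonyl C bonded to C and N → amide.
C–O–C with sp³ carbons on both sides and no adjacent C=O → ether.
pendant –C≡N: nitrile.
halogen on an sp³ carbon → alkyl halide.
terminal –CHO: carbonyl C bonded to H and C → aldehyde.

alcohol, aldehyde, alkyl halide, amide, carboxylic acid, ester, ether, nitrile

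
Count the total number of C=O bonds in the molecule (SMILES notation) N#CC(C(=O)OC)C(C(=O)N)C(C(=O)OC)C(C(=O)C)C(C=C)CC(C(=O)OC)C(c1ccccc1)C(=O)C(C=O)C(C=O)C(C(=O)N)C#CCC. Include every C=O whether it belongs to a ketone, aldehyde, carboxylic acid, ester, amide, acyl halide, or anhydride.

CH(COOCH3): ester, 1 C=O (running total 1).
CH(CONH2): amide, 1 C=O (running total 2).
CH(COOCH3): ester, 1 C=O (running total 3).
CH(COCH3): ketone, 1 C=O (running total 4).
CH(COOCH3): ester, 1 C=O (running total 5).
CO: ketone, 1 C=O (running total 6).
CH(CHO): aldehyde, 1 C=O (running total 7).
CH(CHO): aldehyde, 1 C=O (running total 8).
CH(CONH2): amide, 1 C=O (running total 9).

9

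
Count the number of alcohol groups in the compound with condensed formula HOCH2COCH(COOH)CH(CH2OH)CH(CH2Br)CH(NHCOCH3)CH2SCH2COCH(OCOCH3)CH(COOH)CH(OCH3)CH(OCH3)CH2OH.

HO– on an sp³ carbon → alcohol.
–C(=O)– with carbon on both sides → ketone.
pendant –COOH: carbonyl C bonded to C and –OH → carboxylic acid.
pendant –CH2OH on an sp³ backbone C → alcohol.
pendant –CH2X: halogen on sp³ carbon → alkyl halide.
pendant –NHC(=O)CH3: N bonded to a carbonyl → amide (not amine).
C–S–C linkage → sulfide (thioether).
–C(=O)– with carbon on both sides → ketone.
pendant –OC(=O)CH3: an acyloxy group → ester.
pendant –COOH: carbonyl C bonded to C and –OH → carboxylic acid.
pendant –OCH3: C–O–C with sp³ C, no adjacent C=O → ether.
pendant –OCH3: C–O–C with sp³ C, no adjacent C=O → ether.
–OH on an sp³ carbon → alcohol.
Alcohol appears at: HOCH2, CH(CH2OH), CH2OH → 3.

3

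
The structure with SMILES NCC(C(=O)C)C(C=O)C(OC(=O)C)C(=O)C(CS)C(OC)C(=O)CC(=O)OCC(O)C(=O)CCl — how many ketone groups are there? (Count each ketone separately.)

Reading the structure from left to right:
  H2NCH2: –NH2 on an sp³ carbon with no adjacent C=O → amine.
  CH(COCH3): pendant –COCH3: carbonyl C bonded to two carbons → ketone.
  CH(CHO): pendant –CHO: carbonyl C bonded to C and H → aldehyde.
  CH(OCOCH3): pendant –OC(=O)CH3: an acyloxy group → ester.
  CO: –C(=O)– with carbon on both sides → ketone.
  CH(CH2SH): pendant –CH2SH → thiol.
  CH(OCH3): pendant –OCH3: C–O–C with sp³ C, no adjacent C=O → ether.
  CO: –C(=O)– with carbon on both sides → ketone.
  CH2COOCH2: –C(=O)–O–C with C on the carbonyl side → ester.
  CH(OH): –OH on an sp³ carbon → alcohol (secondary).
  CO: –C(=O)– with carbon on both sides → ketone.
  CH2Cl: halogen on an sp³ carbon → alkyl halide.
Ketone appears at: CH(COCH3), CO, CO, CO → 4.

4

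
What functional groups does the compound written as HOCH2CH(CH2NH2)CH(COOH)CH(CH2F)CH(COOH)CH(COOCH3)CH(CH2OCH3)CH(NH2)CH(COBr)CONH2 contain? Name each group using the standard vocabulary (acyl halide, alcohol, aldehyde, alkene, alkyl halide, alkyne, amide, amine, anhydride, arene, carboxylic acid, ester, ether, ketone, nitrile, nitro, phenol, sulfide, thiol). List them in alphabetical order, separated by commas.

acyl halide, alcohol, alkyl halide, amide, amine, carboxylic acid, ester, ether

HO– on an sp³ carbon → alcohol.
pendant –CH2NH2: N on sp³ C, no adjacent C=O → amine.
pendant –COOH: carbonyl C bonded to C and –OH → carboxylic acid.
pendant –CH2X: halogen on sp³ carbon → alkyl halide.
pendant –COOH: carbonyl C bonded to C and –OH → carboxylic acid.
pendant –COOCH3: carbonyl C bonded to C and –OCH3 → ester.
pendant –CH2OCH3: C–O–C linkage → ether.
–NH2 on an sp³ carbon with no adjacent C=O → amine.
pendant –C(=O)X: carbonyl C bonded to C and halogen → acyl halide.
–C(=O)NH2: carbonyl C bonded to C and to N → amide (the N is not a separate amine).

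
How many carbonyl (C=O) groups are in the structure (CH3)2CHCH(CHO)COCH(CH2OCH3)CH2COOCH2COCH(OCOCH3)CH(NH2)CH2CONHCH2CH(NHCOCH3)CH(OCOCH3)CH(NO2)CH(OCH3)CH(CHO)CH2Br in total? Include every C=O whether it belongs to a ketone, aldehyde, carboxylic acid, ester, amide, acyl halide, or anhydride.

9

CH(CHO): aldehyde, 1 C=O (running total 1).
CO: ketone, 1 C=O (running total 2).
CH2COOCH2: ester, 1 C=O (running total 3).
CO: ketone, 1 C=O (running total 4).
CH(OCOCH3): ester, 1 C=O (running total 5).
CH2CONHCH2: amide, 1 C=O (running total 6).
CH(NHCOCH3): amide, 1 C=O (running total 7).
CH(OCOCH3): ester, 1 C=O (running total 8).
CH(CHO): aldehyde, 1 C=O (running total 9).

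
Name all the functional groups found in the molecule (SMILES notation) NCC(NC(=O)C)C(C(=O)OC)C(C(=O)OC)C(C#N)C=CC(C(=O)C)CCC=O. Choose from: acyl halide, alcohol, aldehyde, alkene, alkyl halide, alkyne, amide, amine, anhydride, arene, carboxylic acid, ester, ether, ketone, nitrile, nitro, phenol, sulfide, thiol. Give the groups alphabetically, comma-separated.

aldehyde, alkene, amide, amine, ester, ketone, nitrile

Working along the chain:
  H2NCH2: –NH2 on an sp³ carbon with no adjacent C=O → amine.
  CH(NHCOCH3): pendant –NHC(=O)CH3: N bonded to a carbonyl → amide (not amine).
  CH(COOCH3): pendant –COOCH3: carbonyl C bonded to C and –OCH3 → ester.
  CH(COOCH3): pendant –COOCH3: carbonyl C bonded to C and –OCH3 → ester.
  CH(CN): pendant –C≡N: nitrile.
  CH=CH: C=C double bond → alkene.
  CH(COCH3): pendant –COCH3: carbonyl C bonded to two carbons → ketone.
  CHO: terminal –CHO: carbonyl C bonded to H and C → aldehyde.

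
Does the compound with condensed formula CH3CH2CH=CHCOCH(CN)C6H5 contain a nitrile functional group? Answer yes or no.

Working along the chain:
  CH=CH: C=C double bond → alkene.
  CO: –C(=O)– with carbon on both sides → ketone.
  CH(CN): pendant –C≡N: nitrile.
  C6H5: –C6H5 phenyl ring → arene.
The CH(CN) segment supplies the nitrile: pendant –C≡N: nitrile.

yes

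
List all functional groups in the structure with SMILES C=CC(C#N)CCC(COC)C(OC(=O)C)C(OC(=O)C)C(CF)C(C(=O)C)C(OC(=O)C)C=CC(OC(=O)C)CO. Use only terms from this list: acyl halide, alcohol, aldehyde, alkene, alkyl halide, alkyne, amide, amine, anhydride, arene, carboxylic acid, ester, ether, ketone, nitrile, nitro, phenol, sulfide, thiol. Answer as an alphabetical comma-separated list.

alcohol, alkene, alkyl halide, ester, ether, ketone, nitrile

C=C double bond → alkene.
pendant –C≡N: nitrile.
pendant –CH2OCH3: C–O–C linkage → ether.
pendant –OC(=O)CH3: an acyloxy group → ester.
pendant –OC(=O)CH3: an acyloxy group → ester.
pendant –CH2X: halogen on sp³ carbon → alkyl halide.
pendant –COCH3: carbonyl C bonded to two carbons → ketone.
pendant –OC(=O)CH3: an acyloxy group → ester.
C=C double bond → alkene.
pendant –OC(=O)CH3: an acyloxy group → ester.
–OH on an sp³ carbon → alcohol.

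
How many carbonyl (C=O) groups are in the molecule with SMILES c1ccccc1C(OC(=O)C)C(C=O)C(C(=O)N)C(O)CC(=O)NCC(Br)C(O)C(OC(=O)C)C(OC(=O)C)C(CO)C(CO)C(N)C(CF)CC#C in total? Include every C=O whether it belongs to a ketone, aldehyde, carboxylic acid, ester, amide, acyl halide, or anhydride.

6

CH(OCOCH3): ester, 1 C=O (running total 1).
CH(CHO): aldehyde, 1 C=O (running total 2).
CH(CONH2): amide, 1 C=O (running total 3).
CH2CONHCH2: amide, 1 C=O (running total 4).
CH(OCOCH3): ester, 1 C=O (running total 5).
CH(OCOCH3): ester, 1 C=O (running total 6).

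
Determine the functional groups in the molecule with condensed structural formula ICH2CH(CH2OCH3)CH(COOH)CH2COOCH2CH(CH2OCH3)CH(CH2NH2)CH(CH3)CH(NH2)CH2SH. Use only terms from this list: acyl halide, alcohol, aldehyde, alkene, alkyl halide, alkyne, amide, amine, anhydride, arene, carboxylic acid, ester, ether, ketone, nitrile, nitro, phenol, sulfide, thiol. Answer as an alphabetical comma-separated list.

Reading the structure from left to right:
  ICH2: halogen on an sp³ carbon → alkyl halide.
  CH(CH2OCH3): pendant –CH2OCH3: C–O–C linkage → ether.
  CH(COOH): pendant –COOH: carbonyl C bonded to C and –OH → carboxylic acid.
  CH2COOCH2: –C(=O)–O–C with C on the carbonyl side → ester.
  CH(CH2OCH3): pendant –CH2OCH3: C–O–C linkage → ether.
  CH(CH2NH2): pendant –CH2NH2: N on sp³ C, no adjacent C=O → amine.
  CH(NH2): –NH2 on an sp³ carbon with no adjacent C=O → amine.
  CH2SH: –SH on an sp³ carbon → thiol.

alkyl halide, amine, carboxylic acid, ester, ether, thiol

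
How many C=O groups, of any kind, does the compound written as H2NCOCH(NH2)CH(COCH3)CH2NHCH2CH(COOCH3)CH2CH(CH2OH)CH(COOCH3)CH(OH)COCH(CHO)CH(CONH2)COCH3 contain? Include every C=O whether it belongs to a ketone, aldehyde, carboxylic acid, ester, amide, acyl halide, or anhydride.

H2NCO: amide, 1 C=O (running total 1).
CH(COCH3): ketone, 1 C=O (running total 2).
CH(COOCH3): ester, 1 C=O (running total 3).
CH(COOCH3): ester, 1 C=O (running total 4).
CO: ketone, 1 C=O (running total 5).
CH(CHO): aldehyde, 1 C=O (running total 6).
CH(CONH2): amide, 1 C=O (running total 7).
CO: ketone, 1 C=O (running total 8).

8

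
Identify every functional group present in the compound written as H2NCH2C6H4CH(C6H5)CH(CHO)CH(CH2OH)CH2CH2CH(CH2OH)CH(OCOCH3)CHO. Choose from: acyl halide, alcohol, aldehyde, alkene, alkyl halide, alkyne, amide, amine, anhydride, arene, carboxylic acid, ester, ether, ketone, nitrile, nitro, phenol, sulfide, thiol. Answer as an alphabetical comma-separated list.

–NH2 on an sp³ carbon with no adjacent C=O → amine.
para-disubstituted benzene ring → arene.
pendant –C6H5: benzene ring → arene.
pendant –CHO: carbonyl C bonded to C and H → aldehyde.
pendant –CH2OH on an sp³ backbone C → alcohol.
pendant –CH2OH on an sp³ backbone C → alcohol.
pendant –OC(=O)CH3: an acyloxy group → ester.
terminal –CHO: carbonyl C bonded to H and C → aldehyde.

alcohol, aldehyde, amine, arene, ester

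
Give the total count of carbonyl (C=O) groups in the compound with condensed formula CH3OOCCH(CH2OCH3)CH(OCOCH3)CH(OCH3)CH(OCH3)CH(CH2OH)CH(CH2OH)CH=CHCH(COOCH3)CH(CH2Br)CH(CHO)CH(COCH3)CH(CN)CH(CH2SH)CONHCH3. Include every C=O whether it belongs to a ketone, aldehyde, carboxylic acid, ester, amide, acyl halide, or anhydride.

CH3OOC: ester, 1 C=O (running total 1).
CH(OCOCH3): ester, 1 C=O (running total 2).
CH(COOCH3): ester, 1 C=O (running total 3).
CH(CHO): aldehyde, 1 C=O (running total 4).
CH(COCH3): ketone, 1 C=O (running total 5).
CONHCH3: amide, 1 C=O (running total 6).

6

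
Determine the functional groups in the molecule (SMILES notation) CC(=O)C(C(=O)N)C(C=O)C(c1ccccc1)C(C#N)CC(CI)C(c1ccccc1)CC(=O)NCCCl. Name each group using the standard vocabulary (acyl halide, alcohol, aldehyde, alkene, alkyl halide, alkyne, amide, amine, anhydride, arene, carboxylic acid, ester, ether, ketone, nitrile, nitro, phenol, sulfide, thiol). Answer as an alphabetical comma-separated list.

aldehyde, alkyl halide, amide, arene, ketone, nitrile

Working along the chain:
  CO: –C(=O)– with carbon on both sides → ketone.
  CH(CONH2): pendant –CONH2: carbonyl C bonded to C and N → amide.
  CH(CHO): pendant –CHO: carbonyl C bonded to C and H → aldehyde.
  CH(C6H5): pendant –C6H5: benzene ring → arene.
  CH(CN): pendant –C≡N: nitrile.
  CH(CH2I): pendant –CH2X: halogen on sp³ carbon → alkyl halide.
  CH(C6H5): pendant –C6H5: benzene ring → arene.
  CH2CONHCH2: –C(=O)–N– linkage → amide (the N is not an amine).
  CH2Cl: halogen on an sp³ carbon → alkyl halide.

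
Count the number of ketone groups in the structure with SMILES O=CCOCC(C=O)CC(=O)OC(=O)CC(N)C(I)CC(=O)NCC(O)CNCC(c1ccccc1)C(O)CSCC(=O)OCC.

0

terminal –CHO: carbonyl C bonded to H and C → aldehyde.
C–O–C with sp³ carbons on both sides and no adjacent C=O → ether.
pendant –CHO: carbonyl C bonded to C and H → aldehyde.
two acyl groups sharing one oxygen, –C(=O)–O–C(=O)– → anhydride.
–NH2 on an sp³ carbon with no adjacent C=O → amine.
halogen on an sp³ carbon → alkyl halide.
–C(=O)–N– linkage → amide (the N is not an amine).
–OH on an sp³ carbon → alcohol (secondary).
C–N–C with sp³ carbons and no adjacent C=O → amine (secondary).
pendant –C6H5: benzene ring → arene.
–OH on an sp³ carbon → alcohol (secondary).
C–S–C linkage → sulfide (thioether).
–C(=O)OCH2CH3: carbonyl C bonded to C and to –OEt → ester.
No segment is a ketone: OHC is aldehyde, not ketone; CH(CHO) is aldehyde, not ketone; CH2CO-O-COCH2 is anhydride, not ketone. → 0.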